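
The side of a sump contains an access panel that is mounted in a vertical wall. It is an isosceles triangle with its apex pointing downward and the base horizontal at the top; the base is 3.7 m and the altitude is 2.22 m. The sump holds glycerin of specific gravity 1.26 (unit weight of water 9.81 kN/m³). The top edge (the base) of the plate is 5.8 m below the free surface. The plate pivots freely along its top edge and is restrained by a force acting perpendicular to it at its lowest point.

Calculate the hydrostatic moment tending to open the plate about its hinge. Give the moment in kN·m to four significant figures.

γ = 1.26 × 9.81 = 12.3606 kN/m³.
With the apex down, the centroid sits h/3 = 2.22/3 = 0.74 m below the base (the top edge), so the centroid depth is h_c = 5.8 + 0.74 = 6.54 m.
A = ½ × 3.7 × 2.22 = 4.107 m².
Resultant F = γ·h_c·A = 12.3606 × 6.54 × 4.107 = 332.003 kN.
I_c = b·h³/36 = 3.7 × 2.22³/36 = 1.1245 m⁴.
Centre of pressure: y_p = y_c + I_c/(y_c·A) = 6.54 + 1.1245/(6.54 × 4.107) = 6.54 + 0.0418656 = 6.58187 m along the plane.
The resultant acts 0.74 + 0.0418656 = 0.781866 m (along the plate) below the hinge at the top edge, so the moment about the hinge is M = F × 0.781866 = 332.003 × 0.781866 = 259.582 kN·m.

M ≈ 259.6 kN·m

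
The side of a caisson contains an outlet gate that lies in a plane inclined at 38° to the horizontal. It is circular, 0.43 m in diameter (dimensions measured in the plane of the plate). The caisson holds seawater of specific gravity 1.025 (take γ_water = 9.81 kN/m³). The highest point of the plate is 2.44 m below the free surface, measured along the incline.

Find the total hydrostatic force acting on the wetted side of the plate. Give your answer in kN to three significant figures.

F ≈ 2.39 kN

γ = 1.025 × 9.81 = 10.05525 kN/m³.
Let θ = 38° be the plate's angle to the horizontal; measure y along the incline from where the plane meets the free surface. Vertical depth h = y·sinθ with sinθ = 0.615661.
The centroid is at the centre, 0.215 m below the top of the plate, so y_c = 2.44 + 0.215 = 2.655 m and h_c = 2.655 × 0.615661 = 1.63458 m.
A = π(0.215)² = 0.14522 m².
Resultant F = γ·h_c·A = 10.05525 × 1.63458 × 0.14522 = 2.38685 kN.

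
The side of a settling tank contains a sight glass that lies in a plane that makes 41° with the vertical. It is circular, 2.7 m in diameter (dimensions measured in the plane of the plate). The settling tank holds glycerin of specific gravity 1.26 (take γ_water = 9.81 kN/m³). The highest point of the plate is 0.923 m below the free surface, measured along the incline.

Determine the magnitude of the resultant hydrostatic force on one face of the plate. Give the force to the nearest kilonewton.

γ = 1.26 × 9.81 = 12.3606 kN/m³.
The plate makes 41° with the vertical, i.e. θ = 90° − 41° = 49° to the horizontal. Measuring y along the incline from the free-surface line, vertical depth h = y·sinθ with sinθ = 0.754710.
The centroid is at the centre, 1.35 m below the top of the plate, so y_c = 0.923 + 1.35 = 2.273 m and h_c = 2.273 × 0.754710 = 1.71546 m.
A = π(1.35)² = 5.72555 m².
Resultant F = γ·h_c·A = 12.3606 × 1.71546 × 5.72555 = 121.405 kN.

F ≈ 121 kN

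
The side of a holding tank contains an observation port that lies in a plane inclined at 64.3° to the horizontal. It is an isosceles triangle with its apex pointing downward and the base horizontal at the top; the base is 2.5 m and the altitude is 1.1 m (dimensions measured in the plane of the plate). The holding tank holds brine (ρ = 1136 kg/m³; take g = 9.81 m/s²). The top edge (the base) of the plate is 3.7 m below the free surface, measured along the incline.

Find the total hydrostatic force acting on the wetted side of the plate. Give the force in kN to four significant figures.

γ = ρg = 1136 × 9.81 / 1000 = 11.14416 kN/m³.
Let θ = 64.3° be the plate's angle to the horizontal; measure y along the incline from where the plane meets the free surface. Vertical depth h = y·sinθ with sinθ = 0.901077.
With the apex down, the centroid sits h/3 = 1.1/3 = 0.366667 m below the base (the top edge), so y_c = 3.7 + 0.366667 = 4.06667 m and h_c = 4.06667 × 0.901077 = 3.66438 m.
A = ½ × 2.5 × 1.1 = 1.375 m².
Resultant F = γ·h_c·A = 11.14416 × 3.66438 × 1.375 = 56.1501 kN.

F ≈ 56.15 kN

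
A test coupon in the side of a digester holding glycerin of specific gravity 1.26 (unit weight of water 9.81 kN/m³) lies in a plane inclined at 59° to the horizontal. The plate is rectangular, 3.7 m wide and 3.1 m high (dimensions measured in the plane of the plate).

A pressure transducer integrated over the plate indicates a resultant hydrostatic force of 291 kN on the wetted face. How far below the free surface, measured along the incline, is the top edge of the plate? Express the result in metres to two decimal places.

y_top ≈ 0.84 m

γ = 1.26 × 9.81 = 12.3606 kN/m³.
A = 3.7 × 3.1 = 11.47 m².
From F = γ·h_c·A, the centroid depth is h_c = 291/(12.3606 × 11.47) = 2.05253 m.
Let θ = 59° be the plate's angle to the horizontal; measure y along the incline from where the plane meets the free surface. Vertical depth h = y·sinθ with sinθ = 0.857167.
Along the incline, y_c = h_c/sinθ = 2.05253/0.857167 = 2.39455 m.
The centroid lies 3.1/2 = 1.55 m below the top edge, so the top edge sits at y_top = 2.39455 − 1.55 = 0.84455 m along the incline.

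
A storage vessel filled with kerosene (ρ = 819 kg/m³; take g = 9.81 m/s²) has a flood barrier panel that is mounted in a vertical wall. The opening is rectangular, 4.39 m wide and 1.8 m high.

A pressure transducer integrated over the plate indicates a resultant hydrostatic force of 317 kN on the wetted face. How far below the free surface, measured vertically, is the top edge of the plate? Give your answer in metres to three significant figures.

d_top ≈ 4.09 m

γ = ρg = 819 × 9.81 / 1000 = 8.03439 kN/m³.
A = 4.39 × 1.8 = 7.902 m².
From F = γ·h_c·A, the centroid depth is h_c = 317/(8.03439 × 7.902) = 4.99309 m.
The centroid lies 1.8/2 = 0.9 m below the top edge, so the top edge sits at h_top = 4.99309 − 0.9 = 4.09309 m below the surface.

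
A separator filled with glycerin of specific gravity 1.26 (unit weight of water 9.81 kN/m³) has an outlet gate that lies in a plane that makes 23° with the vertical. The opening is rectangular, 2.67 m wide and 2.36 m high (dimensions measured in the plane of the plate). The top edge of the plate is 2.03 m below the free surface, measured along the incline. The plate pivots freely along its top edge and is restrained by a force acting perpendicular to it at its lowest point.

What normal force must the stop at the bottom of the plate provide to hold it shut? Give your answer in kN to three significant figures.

γ = 1.26 × 9.81 = 12.3606 kN/m³.
The plate makes 23° with the vertical, i.e. θ = 90° − 23° = 67° to the horizontal. Measuring y along the incline from the free-surface line, vertical depth h = y·sinθ with sinθ = 0.920505.
The centroid lies 2.36/2 = 1.18 m below the top edge, so y_c = 2.03 + 1.18 = 3.21 m and h_c = 3.21 × 0.920505 = 2.95482 m.
A = 2.67 × 2.36 = 6.3012 m².
Resultant F = γ·h_c·A = 12.3606 × 2.95482 × 6.3012 = 230.141 kN.
I_c = b·h³/12 = 2.67 × 2.36³/12 = 2.9246 m⁴.
Centre of pressure: y_p = y_c + I_c/(y_c·A) = 3.21 + 2.9246/(3.21 × 6.3012) = 3.21 + 0.14459 = 3.35459 m along the plane.
The resultant acts 1.18 + 0.14459 = 1.32459 m (along the plate) below the hinge at the top edge, so the moment about the hinge is M = F × 1.32459 = 230.141 × 1.32459 = 304.842 kN·m.
A normal force at the bottom, 2.36 m from the hinge, must supply this moment: P = 304.842/2.36 = 129.17 kN.

P ≈ 129 kN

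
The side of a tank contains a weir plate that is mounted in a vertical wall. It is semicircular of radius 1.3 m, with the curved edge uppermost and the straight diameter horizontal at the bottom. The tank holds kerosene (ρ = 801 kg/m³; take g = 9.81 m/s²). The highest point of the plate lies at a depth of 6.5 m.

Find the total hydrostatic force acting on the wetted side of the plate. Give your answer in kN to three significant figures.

γ = ρg = 801 × 9.81 / 1000 = 7.85781 kN/m³.
The centroid lies 4r/(3π) = 0.551737 m above the diameter, so r − 4r/(3π) = 1.3 − 0.551737 = 0.748263 m below the topmost point, so the centroid depth is h_c = 6.5 + 0.748263 = 7.24826 m.
A = πr²/2 = π × 1.3²/2 = 2.65465 m².
Resultant F = γ·h_c·A = 7.85781 × 7.24826 × 2.65465 = 151.197 kN.

F ≈ 151 kN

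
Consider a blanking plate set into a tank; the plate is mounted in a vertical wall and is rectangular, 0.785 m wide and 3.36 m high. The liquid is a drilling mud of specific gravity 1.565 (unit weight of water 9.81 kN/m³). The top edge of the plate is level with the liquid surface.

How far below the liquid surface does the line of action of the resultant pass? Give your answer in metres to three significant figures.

h_p = 2.24 m

γ = 1.565 × 9.81 = 15.35265 kN/m³.
The centroid lies 3.36/2 = 1.68 m below the top edge, so the centroid depth is h_c = 1.68 m.
A = 0.785 × 3.36 = 2.6376 m².
Resultant F = γ·h_c·A = 15.35265 × 1.68 × 2.6376 = 68.0302 kN.
I_c = b·h³/12 = 0.785 × 3.36³/12 = 2.48145 m⁴.
Centre of pressure: y_p = y_c + I_c/(y_c·A) = 1.68 + 2.48145/(1.68 × 2.6376) = 1.68 + 0.559999 = 2.24 m along the plane.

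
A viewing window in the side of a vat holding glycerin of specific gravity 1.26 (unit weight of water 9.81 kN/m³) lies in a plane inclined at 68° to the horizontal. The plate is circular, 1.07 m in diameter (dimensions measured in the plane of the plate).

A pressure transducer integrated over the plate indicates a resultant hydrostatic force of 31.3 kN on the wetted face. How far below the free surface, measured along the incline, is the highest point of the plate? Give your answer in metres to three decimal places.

γ = 1.26 × 9.81 = 12.3606 kN/m³.
A = π(0.535)² = 0.899202 m².
From F = γ·h_c·A, the centroid depth is h_c = 31.3/(12.3606 × 0.899202) = 2.8161 m.
Let θ = 68° be the plate's angle to the horizontal; measure y along the incline from where the plane meets the free surface. Vertical depth h = y·sinθ with sinθ = 0.927184.
Along the incline, y_c = h_c/sinθ = 2.8161/0.927184 = 3.03726 m.
The centroid is at the centre, 0.535 m below the top of the plate, so the highest point sits at y_top = 3.03726 − 0.535 = 2.50226 m along the incline.

y_top ≈ 2.502 m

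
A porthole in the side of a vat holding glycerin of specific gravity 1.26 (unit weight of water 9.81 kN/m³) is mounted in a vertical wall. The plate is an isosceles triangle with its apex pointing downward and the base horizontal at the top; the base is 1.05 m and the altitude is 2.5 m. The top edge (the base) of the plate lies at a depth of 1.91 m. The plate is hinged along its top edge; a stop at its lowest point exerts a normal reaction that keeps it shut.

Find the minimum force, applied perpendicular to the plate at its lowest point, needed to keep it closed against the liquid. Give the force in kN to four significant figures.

P ≈ 17.09 kN

γ = 1.26 × 9.81 = 12.3606 kN/m³.
With the apex down, the centroid sits h/3 = 2.5/3 = 0.833333 m below the base (the top edge), so the centroid depth is h_c = 1.91 + 0.833333 = 2.74333 m.
A = ½ × 1.05 × 2.5 = 1.3125 m².
Resultant F = γ·h_c·A = 12.3606 × 2.74333 × 1.3125 = 44.5058 kN.
I_c = b·h³/36 = 1.05 × 2.5³/36 = 0.455729 m⁴.
Centre of pressure: y_p = y_c + I_c/(y_c·A) = 2.74333 + 0.455729/(2.74333 × 1.3125) = 2.74333 + 0.12657 = 2.8699 m along the plane.
The resultant acts 0.833333 + 0.12657 = 0.959903 m (along the plate) below the hinge at the top edge, so the moment about the hinge is M = F × 0.959903 = 44.5058 × 0.959903 = 42.7213 kN·m.
A normal force at the bottom, 2.5 m from the hinge, must supply this moment: P = 42.7213/2.5 = 17.0885 kN.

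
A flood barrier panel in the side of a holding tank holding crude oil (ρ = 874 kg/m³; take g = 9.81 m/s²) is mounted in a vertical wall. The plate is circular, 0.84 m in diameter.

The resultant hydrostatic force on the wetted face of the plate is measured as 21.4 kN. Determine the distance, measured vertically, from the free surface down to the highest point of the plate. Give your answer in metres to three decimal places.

d_top ≈ 4.084 m

γ = ρg = 874 × 9.81 / 1000 = 8.57394 kN/m³.
A = π(0.42)² = 0.554177 m².
From F = γ·h_c·A, the centroid depth is h_c = 21.4/(8.57394 × 0.554177) = 4.50386 m.
The centroid is at the centre, 0.42 m below the top of the plate, so the highest point sits at h_top = 4.50386 − 0.42 = 4.08386 m below the surface.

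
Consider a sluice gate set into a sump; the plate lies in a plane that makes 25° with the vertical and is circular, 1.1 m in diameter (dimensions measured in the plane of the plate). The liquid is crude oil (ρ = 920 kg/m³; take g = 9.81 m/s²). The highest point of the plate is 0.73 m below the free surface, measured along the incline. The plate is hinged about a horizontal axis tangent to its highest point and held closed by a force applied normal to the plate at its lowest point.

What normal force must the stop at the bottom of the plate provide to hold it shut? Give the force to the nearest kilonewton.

γ = ρg = 920 × 9.81 / 1000 = 9.0252 kN/m³.
The plate makes 25° with the vertical, i.e. θ = 90° − 25° = 65° to the horizontal. Measuring y along the incline from the free-surface line, vertical depth h = y·sinθ with sinθ = 0.906308.
The centroid is at the centre, 0.55 m below the top of the plate, so y_c = 0.73 + 0.55 = 1.28 m and h_c = 1.28 × 0.906308 = 1.16007 m.
A = π(0.55)² = 0.950332 m².
Resultant F = γ·h_c·A = 9.0252 × 1.16007 × 0.950332 = 9.94985 kN.
I_c = πr⁴/4 = π × 0.55⁴/4 = 0.0718688 m⁴.
Centre of pressure: y_p = y_c + I_c/(y_c·A) = 1.28 + 0.0718688/(1.28 × 0.950332) = 1.28 + 0.059082 = 1.33908 m along the plane.
The resultant acts 0.55 + 0.059082 = 0.609082 m (along the plate) below the hinge at the top edge, so the moment about the hinge is M = F × 0.609082 = 9.94985 × 0.609082 = 6.06027 kN·m.
A normal force at the bottom, 1.1 m from the hinge, must supply this moment: P = 6.06027/1.1 = 5.50934 kN.

P ≈ 6 kN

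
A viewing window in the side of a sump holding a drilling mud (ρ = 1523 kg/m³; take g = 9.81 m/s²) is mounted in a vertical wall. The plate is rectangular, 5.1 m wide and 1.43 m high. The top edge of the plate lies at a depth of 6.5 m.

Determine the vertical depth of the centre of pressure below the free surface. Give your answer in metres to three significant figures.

h_p = 7.24 m

γ = ρg = 1523 × 9.81 / 1000 = 14.94063 kN/m³.
The centroid lies 1.43/2 = 0.715 m below the top edge, so the centroid depth is h_c = 6.5 + 0.715 = 7.215 m.
A = 5.1 × 1.43 = 7.293 m².
Resultant F = γ·h_c·A = 14.94063 × 7.215 × 7.293 = 786.161 kN.
I_c = b·h³/12 = 5.1 × 1.43³/12 = 1.24279 m⁴.
Centre of pressure: y_p = y_c + I_c/(y_c·A) = 7.215 + 1.24279/(7.215 × 7.293) = 7.215 + 0.0236187 = 7.23862 m along the plane.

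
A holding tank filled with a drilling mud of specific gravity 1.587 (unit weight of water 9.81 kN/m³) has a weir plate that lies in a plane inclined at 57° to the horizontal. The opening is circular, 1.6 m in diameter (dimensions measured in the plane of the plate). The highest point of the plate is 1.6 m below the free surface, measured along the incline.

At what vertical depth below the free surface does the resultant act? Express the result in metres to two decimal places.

γ = 1.587 × 9.81 = 15.56847 kN/m³.
Let θ = 57° be the plate's angle to the horizontal; measure y along the incline from where the plane meets the free surface. Vertical depth h = y·sinθ with sinθ = 0.838671.
The centroid is at the centre, 0.8 m below the top of the plate, so y_c = 1.6 + 0.8 = 2.4 m and h_c = 2.4 × 0.838671 = 2.01281 m.
A = π(0.8)² = 2.01062 m².
Resultant F = γ·h_c·A = 15.56847 × 2.01281 × 2.01062 = 63.0055 kN.
I_c = πr⁴/4 = π × 0.8⁴/4 = 0.321699 m⁴.
Centre of pressure: y_p = y_c + I_c/(y_c·A) = 2.4 + 0.321699/(2.4 × 2.01062) = 2.4 + 0.0666666 = 2.46667 m along the plane.
Vertically, h_p = y_p·sinθ = 2.46667 × 0.838671 = 2.06872 m.

h_p = 2.07 m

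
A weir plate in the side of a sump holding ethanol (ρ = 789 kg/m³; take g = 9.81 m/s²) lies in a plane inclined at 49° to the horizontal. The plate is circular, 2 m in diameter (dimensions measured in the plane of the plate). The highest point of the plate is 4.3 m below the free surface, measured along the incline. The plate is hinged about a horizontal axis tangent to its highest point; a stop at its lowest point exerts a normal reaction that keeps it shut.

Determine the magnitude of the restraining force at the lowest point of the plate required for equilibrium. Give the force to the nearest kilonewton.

γ = ρg = 789 × 9.81 / 1000 = 7.74009 kN/m³.
Let θ = 49° be the plate's angle to the horizontal; measure y along the incline from where the plane meets the free surface. Vertical depth h = y·sinθ with sinθ = 0.754710.
The centroid is at the centre, 1 m below the top of the plate, so y_c = 4.3 + 1 = 5.3 m and h_c = 5.3 × 0.754710 = 3.99996 m.
A = π(1)² = 3.14159 m².
Resultant F = γ·h_c·A = 7.74009 × 3.99996 × 3.14159 = 97.2638 kN.
I_c = πr⁴/4 = π × 1⁴/4 = 0.785398 m⁴.
Centre of pressure: y_p = y_c + I_c/(y_c·A) = 5.3 + 0.785398/(5.3 × 3.14159) = 5.3 + 0.0471698 = 5.34717 m along the plane.
The resultant acts 1 + 0.0471698 = 1.04717 m (along the plate) below the hinge at the top edge, so the moment about the hinge is M = F × 1.04717 = 97.2638 × 1.04717 = 101.852 kN·m.
A normal force at the bottom, 2 m from the hinge, must supply this moment: P = 101.852/2 = 50.926 kN.

P ≈ 51 kN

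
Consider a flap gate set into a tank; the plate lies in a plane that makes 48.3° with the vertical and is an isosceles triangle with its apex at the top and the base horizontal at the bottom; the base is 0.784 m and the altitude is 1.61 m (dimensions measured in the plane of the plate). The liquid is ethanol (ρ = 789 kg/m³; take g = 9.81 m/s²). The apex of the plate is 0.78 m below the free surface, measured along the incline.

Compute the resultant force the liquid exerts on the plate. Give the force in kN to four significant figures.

F ≈ 6.023 kN

γ = ρg = 789 × 9.81 / 1000 = 7.74009 kN/m³.
The plate makes 48.3° with the vertical, i.e. θ = 90° − 48.3° = 41.7° to the horizontal. Measuring y along the incline from the free-surface line, vertical depth h = y·sinθ with sinθ = 0.665230.
With the apex up, the centroid sits 2h/3 = 2 × 1.61/3 = 1.07333 m below the apex, so y_c = 0.78 + 1.07333 = 1.85333 m and h_c = 1.85333 × 0.665230 = 1.23289 m.
A = ½ × 0.784 × 1.61 = 0.63112 m².
Resultant F = γ·h_c·A = 7.74009 × 1.23289 × 0.63112 = 6.02258 kN.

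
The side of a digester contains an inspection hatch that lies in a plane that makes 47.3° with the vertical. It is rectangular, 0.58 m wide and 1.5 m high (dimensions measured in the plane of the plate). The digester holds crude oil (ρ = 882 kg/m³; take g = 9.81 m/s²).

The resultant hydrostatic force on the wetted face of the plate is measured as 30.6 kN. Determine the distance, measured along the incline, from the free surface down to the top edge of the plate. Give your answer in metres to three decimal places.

γ = ρg = 882 × 9.81 / 1000 = 8.65242 kN/m³.
A = 0.58 × 1.5 = 0.87 m².
From F = γ·h_c·A, the centroid depth is h_c = 30.6/(8.65242 × 0.87) = 4.06504 m.
The plate makes 47.3° with the vertical, i.e. θ = 90° − 47.3° = 42.7° to the horizontal. Measuring y along the incline from the free-surface line, vertical depth h = y·sinθ with sinθ = 0.678160.
Along the incline, y_c = h_c/sinθ = 4.06504/0.678160 = 5.99422 m.
The centroid lies 1.5/2 = 0.75 m below the top edge, so the top edge sits at y_top = 5.99422 − 0.75 = 5.24422 m along the incline.

y_top ≈ 5.244 m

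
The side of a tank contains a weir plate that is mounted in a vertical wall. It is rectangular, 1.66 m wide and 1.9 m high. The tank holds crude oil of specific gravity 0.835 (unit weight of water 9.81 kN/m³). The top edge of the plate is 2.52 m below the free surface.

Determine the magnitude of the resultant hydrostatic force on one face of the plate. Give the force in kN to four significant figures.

γ = 0.835 × 9.81 = 8.19135 kN/m³.
The centroid lies 1.9/2 = 0.95 m below the top edge, so the centroid depth is h_c = 2.52 + 0.95 = 3.47 m.
A = 1.66 × 1.9 = 3.154 m².
Resultant F = γ·h_c·A = 8.19135 × 3.47 × 3.154 = 89.6492 kN.

F ≈ 89.65 kN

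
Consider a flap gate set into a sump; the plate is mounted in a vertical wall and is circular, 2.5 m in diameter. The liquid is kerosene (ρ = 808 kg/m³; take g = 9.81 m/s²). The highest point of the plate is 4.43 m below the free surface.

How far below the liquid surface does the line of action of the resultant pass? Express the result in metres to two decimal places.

γ = ρg = 808 × 9.81 / 1000 = 7.92648 kN/m³.
The centroid is at the centre, 1.25 m below the top of the plate, so the centroid depth is h_c = 4.43 + 1.25 = 5.68 m.
A = π(1.25)² = 4.90874 m².
Resultant F = γ·h_c·A = 7.92648 × 5.68 × 4.90874 = 221.003 kN.
I_c = πr⁴/4 = π × 1.25⁴/4 = 1.91748 m⁴.
Centre of pressure: y_p = y_c + I_c/(y_c·A) = 5.68 + 1.91748/(5.68 × 4.90874) = 5.68 + 0.0687721 = 5.74877 m along the plane.

h_p = 5.75 m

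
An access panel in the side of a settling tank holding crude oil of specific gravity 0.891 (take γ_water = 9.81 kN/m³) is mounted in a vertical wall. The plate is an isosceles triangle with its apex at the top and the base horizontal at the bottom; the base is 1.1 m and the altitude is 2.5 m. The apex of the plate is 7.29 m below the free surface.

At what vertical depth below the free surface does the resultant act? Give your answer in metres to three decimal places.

h_p = 8.995 m

γ = 0.891 × 9.81 = 8.74071 kN/m³.
With the apex up, the centroid sits 2h/3 = 2 × 2.5/3 = 1.66667 m below the apex, so the centroid depth is h_c = 7.29 + 1.66667 = 8.95667 m.
A = ½ × 1.1 × 2.5 = 1.375 m².
Resultant F = γ·h_c·A = 8.74071 × 8.95667 × 1.375 = 107.646 kN.
I_c = b·h³/36 = 1.1 × 2.5³/36 = 0.477431 m⁴.
Centre of pressure: y_p = y_c + I_c/(y_c·A) = 8.95667 + 0.477431/(8.95667 × 1.375) = 8.95667 + 0.0387669 = 8.99544 m along the plane.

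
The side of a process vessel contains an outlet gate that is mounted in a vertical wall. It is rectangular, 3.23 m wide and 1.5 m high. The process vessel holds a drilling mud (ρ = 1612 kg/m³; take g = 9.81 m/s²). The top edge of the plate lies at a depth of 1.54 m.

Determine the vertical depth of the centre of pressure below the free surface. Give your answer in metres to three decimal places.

γ = ρg = 1612 × 9.81 / 1000 = 15.81372 kN/m³.
The centroid lies 1.5/2 = 0.75 m below the top edge, so the centroid depth is h_c = 1.54 + 0.75 = 2.29 m.
A = 3.23 × 1.5 = 4.845 m².
Resultant F = γ·h_c·A = 15.81372 × 2.29 × 4.845 = 175.454 kN.
I_c = b·h³/12 = 3.23 × 1.5³/12 = 0.908437 m⁴.
Centre of pressure: y_p = y_c + I_c/(y_c·A) = 2.29 + 0.908437/(2.29 × 4.845) = 2.29 + 0.0818777 = 2.37188 m along the plane.

h_p = 2.372 m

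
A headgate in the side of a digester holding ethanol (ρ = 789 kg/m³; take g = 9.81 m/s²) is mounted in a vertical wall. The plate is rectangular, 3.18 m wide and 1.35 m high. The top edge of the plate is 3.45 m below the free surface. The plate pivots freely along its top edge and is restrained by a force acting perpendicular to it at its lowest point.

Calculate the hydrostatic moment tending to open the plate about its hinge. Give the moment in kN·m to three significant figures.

γ = ρg = 789 × 9.81 / 1000 = 7.74009 kN/m³.
The centroid lies 1.35/2 = 0.675 m below the top edge, so the centroid depth is h_c = 3.45 + 0.675 = 4.125 m.
A = 3.18 × 1.35 = 4.293 m².
Resultant F = γ·h_c·A = 7.74009 × 4.125 × 4.293 = 137.066 kN.
I_c = b·h³/12 = 3.18 × 1.35³/12 = 0.651999 m⁴.
Centre of pressure: y_p = y_c + I_c/(y_c·A) = 4.125 + 0.651999/(4.125 × 4.293) = 4.125 + 0.0368182 = 4.16182 m along the plane.
The resultant acts 0.675 + 0.0368182 = 0.711818 m (along the plate) below the hinge at the top edge, so the moment about the hinge is M = F × 0.711818 = 137.066 × 0.711818 = 97.566 kN·m.

M ≈ 97.6 kN·m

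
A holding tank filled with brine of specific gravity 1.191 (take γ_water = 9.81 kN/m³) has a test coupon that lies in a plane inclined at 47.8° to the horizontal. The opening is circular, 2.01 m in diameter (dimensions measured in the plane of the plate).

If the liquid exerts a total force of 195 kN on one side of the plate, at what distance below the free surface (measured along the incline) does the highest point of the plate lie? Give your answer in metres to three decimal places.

y_top ≈ 6.095 m

γ = 1.191 × 9.81 = 11.68371 kN/m³.
A = π(1.005)² = 3.17309 m².
From F = γ·h_c·A, the centroid depth is h_c = 195/(11.68371 × 3.17309) = 5.25983 m.
Let θ = 47.8° be the plate's angle to the horizontal; measure y along the incline from where the plane meets the free surface. Vertical depth h = y·sinθ with sinθ = 0.740805.
Along the incline, y_c = h_c/sinθ = 5.25983/0.740805 = 7.10015 m.
The centroid is at the centre, 1.005 m below the top of the plate, so the highest point sits at y_top = 7.10015 − 1.005 = 6.09515 m along the incline.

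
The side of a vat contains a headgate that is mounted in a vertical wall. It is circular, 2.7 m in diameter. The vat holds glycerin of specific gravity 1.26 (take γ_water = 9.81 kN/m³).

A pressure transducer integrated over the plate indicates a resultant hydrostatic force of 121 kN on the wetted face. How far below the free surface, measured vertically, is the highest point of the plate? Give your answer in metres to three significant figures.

γ = 1.26 × 9.81 = 12.3606 kN/m³.
A = π(1.35)² = 5.72555 m².
From F = γ·h_c·A, the centroid depth is h_c = 121/(12.3606 × 5.72555) = 1.70973 m.
The centroid is at the centre, 1.35 m below the top of the plate, so the highest point sits at h_top = 1.70973 − 1.35 = 0.35973 m below the surface.

d_top ≈ 0.360 m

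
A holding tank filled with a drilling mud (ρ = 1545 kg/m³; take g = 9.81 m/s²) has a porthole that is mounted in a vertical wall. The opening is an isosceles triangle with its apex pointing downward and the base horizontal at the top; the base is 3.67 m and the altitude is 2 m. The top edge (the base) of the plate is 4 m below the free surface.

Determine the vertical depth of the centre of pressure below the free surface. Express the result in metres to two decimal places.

h_p = 4.71 m

γ = ρg = 1545 × 9.81 / 1000 = 15.15645 kN/m³.
With the apex down, the centroid sits h/3 = 2/3 = 0.666667 m below the base (the top edge), so the centroid depth is h_c = 4 + 0.666667 = 4.66667 m.
A = ½ × 3.67 × 2 = 3.67 m².
Resultant F = γ·h_c·A = 15.15645 × 4.66667 × 3.67 = 259.58 kN.
I_c = b·h³/36 = 3.67 × 2³/36 = 0.815556 m⁴.
Centre of pressure: y_p = y_c + I_c/(y_c·A) = 4.66667 + 0.815556/(4.66667 × 3.67) = 4.66667 + 0.047619 = 4.71429 m along the plane.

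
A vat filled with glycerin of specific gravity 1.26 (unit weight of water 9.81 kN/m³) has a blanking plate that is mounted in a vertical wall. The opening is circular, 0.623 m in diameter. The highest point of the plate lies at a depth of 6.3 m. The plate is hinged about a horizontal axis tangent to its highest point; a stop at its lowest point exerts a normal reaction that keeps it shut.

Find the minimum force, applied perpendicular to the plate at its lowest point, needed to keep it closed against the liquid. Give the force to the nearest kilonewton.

P ≈ 13 kN

γ = 1.26 × 9.81 = 12.3606 kN/m³.
The centroid is at the centre, 0.3115 m below the top of the plate, so the centroid depth is h_c = 6.3 + 0.3115 = 6.6115 m.
A = π(0.3115)² = 0.304836 m².
Resultant F = γ·h_c·A = 12.3606 × 6.6115 × 0.304836 = 24.9118 kN.
I_c = πr⁴/4 = π × 0.3115⁴/4 = 0.00739473 m⁴.
Centre of pressure: y_p = y_c + I_c/(y_c·A) = 6.6115 + 0.00739473/(6.6115 × 0.304836) = 6.6115 + 0.00366907 = 6.61517 m along the plane.
The resultant acts 0.3115 + 0.00366907 = 0.315169 m (along the plate) below the hinge at the top edge, so the moment about the hinge is M = F × 0.315169 = 24.9118 × 0.315169 = 7.85143 kN·m.
A normal force at the bottom, 0.623 m from the hinge, must supply this moment: P = 7.85143/0.623 = 12.6026 kN.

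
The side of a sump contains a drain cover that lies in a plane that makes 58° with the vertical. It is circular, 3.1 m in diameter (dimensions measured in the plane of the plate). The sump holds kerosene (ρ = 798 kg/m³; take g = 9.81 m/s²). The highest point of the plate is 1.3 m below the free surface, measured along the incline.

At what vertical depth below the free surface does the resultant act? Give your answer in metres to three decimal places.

h_p = 1.622 m

γ = ρg = 798 × 9.81 / 1000 = 7.82838 kN/m³.
The plate makes 58° with the vertical, i.e. θ = 90° − 58° = 32° to the horizontal. Measuring y along the incline from the free-surface line, vertical depth h = y·sinθ with sinθ = 0.529919.
The centroid is at the centre, 1.55 m below the top of the plate, so y_c = 1.3 + 1.55 = 2.85 m and h_c = 2.85 × 0.529919 = 1.51027 m.
A = π(1.55)² = 7.54768 m².
Resultant F = γ·h_c·A = 7.82838 × 1.51027 × 7.54768 = 89.236 kN.
I_c = πr⁴/4 = π × 1.55⁴/4 = 4.53332 m⁴.
Centre of pressure: y_p = y_c + I_c/(y_c·A) = 2.85 + 4.53332/(2.85 × 7.54768) = 2.85 + 0.210745 = 3.06075 m along the plane.
Vertically, h_p = y_p·sinθ = 3.06075 × 0.529919 = 1.62195 m.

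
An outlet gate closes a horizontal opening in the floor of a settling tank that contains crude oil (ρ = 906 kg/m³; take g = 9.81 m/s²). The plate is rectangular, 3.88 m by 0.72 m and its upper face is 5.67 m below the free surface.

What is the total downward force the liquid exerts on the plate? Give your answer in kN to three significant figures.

γ = ρg = 906 × 9.81 / 1000 = 8.88786 kN/m³.
The plate is horizontal, so pressure is uniform at p = γ·h = 8.88786 × 5.67 = 50.3942 kN/m².
A = 3.88 × 0.72 = 2.7936 m².
F = p·A = 50.3942 × 2.7936 = 140.781 kN.

F ≈ 141 kN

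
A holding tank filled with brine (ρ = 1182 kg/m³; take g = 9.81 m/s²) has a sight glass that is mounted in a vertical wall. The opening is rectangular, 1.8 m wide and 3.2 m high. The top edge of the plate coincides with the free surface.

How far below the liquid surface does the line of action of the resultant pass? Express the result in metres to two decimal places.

h_p = 2.13 m

γ = ρg = 1182 × 9.81 / 1000 = 11.59542 kN/m³.
The centroid lies 3.2/2 = 1.6 m below the top edge, so the centroid depth is h_c = 1.6 m.
A = 1.8 × 3.2 = 5.76 m².
Resultant F = γ·h_c·A = 11.59542 × 1.6 × 5.76 = 106.863 kN.
I_c = b·h³/12 = 1.8 × 3.2³/12 = 4.9152 m⁴.
Centre of pressure: y_p = y_c + I_c/(y_c·A) = 1.6 + 4.9152/(1.6 × 5.76) = 1.6 + 0.533333 = 2.13333 m along the plane.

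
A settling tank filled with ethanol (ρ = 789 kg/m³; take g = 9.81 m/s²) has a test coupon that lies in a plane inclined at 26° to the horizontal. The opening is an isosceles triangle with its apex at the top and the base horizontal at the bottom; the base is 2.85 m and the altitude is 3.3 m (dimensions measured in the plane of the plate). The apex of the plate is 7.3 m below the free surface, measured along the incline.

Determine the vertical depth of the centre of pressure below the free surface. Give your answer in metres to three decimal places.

h_p = 4.192 m

γ = ρg = 789 × 9.81 / 1000 = 7.74009 kN/m³.
Let θ = 26° be the plate's angle to the horizontal; measure y along the incline from where the plane meets the free surface. Vertical depth h = y·sinθ with sinθ = 0.438371.
With the apex up, the centroid sits 2h/3 = 2 × 3.3/3 = 2.2 m below the apex, so y_c = 7.3 + 2.2 = 9.5 m and h_c = 9.5 × 0.438371 = 4.16452 m.
A = ½ × 2.85 × 3.3 = 4.7025 m².
Resultant F = γ·h_c·A = 7.74009 × 4.16452 × 4.7025 = 151.579 kN.
I_c = b·h³/36 = 2.85 × 3.3³/36 = 2.84501 m⁴.
Centre of pressure: y_p = y_c + I_c/(y_c·A) = 9.5 + 2.84501/(9.5 × 4.7025) = 9.5 + 0.0636842 = 9.56368 m along the plane.
Vertically, h_p = y_p·sinθ = 9.56368 × 0.438371 = 4.19244 m.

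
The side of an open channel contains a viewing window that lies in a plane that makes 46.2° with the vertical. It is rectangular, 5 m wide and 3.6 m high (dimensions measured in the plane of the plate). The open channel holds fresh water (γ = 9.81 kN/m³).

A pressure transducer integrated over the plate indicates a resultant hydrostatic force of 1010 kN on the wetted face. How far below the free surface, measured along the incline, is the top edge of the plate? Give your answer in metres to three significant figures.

γ = 9.81 kN/m³.
A = 5 × 3.6 = 18 m².
From F = γ·h_c·A, the centroid depth is h_c = 1010/(9.81 × 18) = 5.71979 m.
The plate makes 46.2° with the vertical, i.e. θ = 90° − 46.2° = 43.8° to the horizontal. Measuring y along the incline from the free-surface line, vertical depth h = y·sinθ with sinθ = 0.692143.
Along the incline, y_c = h_c/sinθ = 5.71979/0.692143 = 8.26388 m.
The centroid lies 3.6/2 = 1.8 m below the top edge, so the top edge sits at y_top = 8.26388 − 1.8 = 6.46388 m along the incline.

y_top ≈ 6.46 m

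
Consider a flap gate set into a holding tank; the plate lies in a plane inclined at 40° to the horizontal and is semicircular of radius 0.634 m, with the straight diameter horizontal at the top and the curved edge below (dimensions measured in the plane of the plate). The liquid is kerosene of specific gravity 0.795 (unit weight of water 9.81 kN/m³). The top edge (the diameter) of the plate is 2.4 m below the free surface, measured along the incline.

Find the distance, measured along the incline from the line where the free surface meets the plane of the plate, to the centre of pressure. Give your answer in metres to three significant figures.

y_p = 2.68 m

γ = 0.795 × 9.81 = 7.79895 kN/m³.
Let θ = 40° be the plate's angle to the horizontal; measure y along the incline from where the plane meets the free surface. Vertical depth h = y·sinθ with sinθ = 0.642788.
The centroid of a semicircle lies 4r/(3π) = 0.269078 m from the diameter, here below the top edge, so y_c = 2.4 + 0.269078 = 2.66908 m and h_c = 2.66908 × 0.642788 = 1.71565 m.
A = πr²/2 = π × 0.634²/2 = 0.631391 m².
Resultant F = γ·h_c·A = 7.79895 × 1.71565 × 0.631391 = 8.44818 kN.
I_c = (π/8 − 8/(9π))·r⁴ = 0.109757 × 0.634⁴ = 0.0177333 m⁴.
Centre of pressure: y_p = y_c + I_c/(y_c·A) = 2.66908 + 0.0177333/(2.66908 × 0.631391) = 2.66908 + 0.0105228 = 2.6796 m along the plane.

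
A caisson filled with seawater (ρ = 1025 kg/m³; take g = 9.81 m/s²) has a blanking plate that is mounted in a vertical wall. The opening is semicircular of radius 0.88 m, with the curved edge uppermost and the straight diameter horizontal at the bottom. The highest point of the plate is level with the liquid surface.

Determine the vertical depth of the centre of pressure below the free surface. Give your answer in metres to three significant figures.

γ = ρg = 1025 × 9.81 / 1000 = 10.05525 kN/m³.
The centroid lies 4r/(3π) = 0.373484 m above the diameter, so r − 4r/(3π) = 0.88 − 0.373484 = 0.506516 m below the topmost point, so the centroid depth is h_c = 0.506516 m.
A = πr²/2 = π × 0.88²/2 = 1.21642 m².
Resultant F = γ·h_c·A = 10.05525 × 0.506516 × 1.21642 = 6.1954 kN.
I_c = (π/8 − 8/(9π))·r⁴ = 0.109757 × 0.88⁴ = 0.0658208 m⁴.
Centre of pressure: y_p = y_c + I_c/(y_c·A) = 0.506516 + 0.0658208/(0.506516 × 1.21642) = 0.506516 + 0.106828 = 0.613344 m along the plane.

h_p = 0.613 m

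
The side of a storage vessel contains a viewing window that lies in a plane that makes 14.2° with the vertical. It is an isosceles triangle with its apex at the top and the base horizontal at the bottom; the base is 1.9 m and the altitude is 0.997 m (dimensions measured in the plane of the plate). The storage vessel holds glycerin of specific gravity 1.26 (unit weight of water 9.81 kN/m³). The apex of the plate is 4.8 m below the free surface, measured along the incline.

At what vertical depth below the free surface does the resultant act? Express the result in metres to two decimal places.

γ = 1.26 × 9.81 = 12.3606 kN/m³.
The plate makes 14.2° with the vertical, i.e. θ = 90° − 14.2° = 75.8° to the horizontal. Measuring y along the incline from the free-surface line, vertical depth h = y·sinθ with sinθ = 0.969445.
With the apex up, the centroid sits 2h/3 = 2 × 0.997/3 = 0.664667 m below the apex, so y_c = 4.8 + 0.664667 = 5.46467 m and h_c = 5.46467 × 0.969445 = 5.2977 m.
A = ½ × 1.9 × 0.997 = 0.94715 m².
Resultant F = γ·h_c·A = 12.3606 × 5.2977 × 0.94715 = 62.022 kN.
I_c = b·h³/36 = 1.9 × 0.997³/36 = 0.0523042 m⁴.
Centre of pressure: y_p = y_c + I_c/(y_c·A) = 5.46467 + 0.0523042/(5.46467 × 0.94715) = 5.46467 + 0.0101054 = 5.47478 m along the plane.
Vertically, h_p = y_p·sinθ = 5.47478 × 0.969445 = 5.3075 m.

h_p = 5.31 m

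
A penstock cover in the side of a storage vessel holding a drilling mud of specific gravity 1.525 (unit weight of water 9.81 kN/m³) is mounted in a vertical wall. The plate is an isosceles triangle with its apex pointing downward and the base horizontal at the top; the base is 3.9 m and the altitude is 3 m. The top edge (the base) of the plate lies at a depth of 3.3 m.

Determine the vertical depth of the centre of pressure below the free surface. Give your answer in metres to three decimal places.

γ = 1.525 × 9.81 = 14.96025 kN/m³.
With the apex down, the centroid sits h/3 = 3/3 = 1 m below the base (the top edge), so the centroid depth is h_c = 3.3 + 1 = 4.3 m.
A = ½ × 3.9 × 3 = 5.85 m².
Resultant F = γ·h_c·A = 14.96025 × 4.3 × 5.85 = 376.325 kN.
I_c = b·h³/36 = 3.9 × 3³/36 = 2.925 m⁴.
Centre of pressure: y_p = y_c + I_c/(y_c·A) = 4.3 + 2.925/(4.3 × 5.85) = 4.3 + 0.116279 = 4.41628 m along the plane.

h_p = 4.416 m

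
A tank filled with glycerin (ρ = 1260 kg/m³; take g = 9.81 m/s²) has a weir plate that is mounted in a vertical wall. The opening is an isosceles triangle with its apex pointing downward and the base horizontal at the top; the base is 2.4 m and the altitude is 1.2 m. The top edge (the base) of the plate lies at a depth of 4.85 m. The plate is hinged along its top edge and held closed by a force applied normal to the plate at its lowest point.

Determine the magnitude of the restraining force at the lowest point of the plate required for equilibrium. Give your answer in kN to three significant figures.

γ = ρg = 1260 × 9.81 / 1000 = 12.3606 kN/m³.
With the apex down, the centroid sits h/3 = 1.2/3 = 0.4 m below the base (the top edge), so the centroid depth is h_c = 4.85 + 0.4 = 5.25 m.
A = ½ × 2.4 × 1.2 = 1.44 m².
Resultant F = γ·h_c·A = 12.3606 × 5.25 × 1.44 = 93.4461 kN.
I_c = b·h³/36 = 2.4 × 1.2³/36 = 0.1152 m⁴.
Centre of pressure: y_p = y_c + I_c/(y_c·A) = 5.25 + 0.1152/(5.25 × 1.44) = 5.25 + 0.0152381 = 5.26524 m along the plane.
The resultant acts 0.4 + 0.0152381 = 0.415238 m (along the plate) below the hinge at the top edge, so the moment about the hinge is M = F × 0.415238 = 93.4461 × 0.415238 = 38.8024 kN·m.
A normal force at the bottom, 1.2 m from the hinge, must supply this moment: P = 38.8024/1.2 = 32.3353 kN.

P ≈ 32.3 kN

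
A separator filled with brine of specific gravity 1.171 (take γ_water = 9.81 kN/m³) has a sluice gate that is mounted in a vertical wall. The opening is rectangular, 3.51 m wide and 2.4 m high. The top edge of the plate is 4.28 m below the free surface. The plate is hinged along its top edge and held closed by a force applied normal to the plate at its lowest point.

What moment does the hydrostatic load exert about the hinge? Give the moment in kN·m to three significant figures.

γ = 1.171 × 9.81 = 11.48751 kN/m³.
The centroid lies 2.4/2 = 1.2 m below the top edge, so the centroid depth is h_c = 4.28 + 1.2 = 5.48 m.
A = 3.51 × 2.4 = 8.424 m².
Resultant F = γ·h_c·A = 11.48751 × 5.48 × 8.424 = 530.304 kN.
I_c = b·h³/12 = 3.51 × 2.4³/12 = 4.04352 m⁴.
Centre of pressure: y_p = y_c + I_c/(y_c·A) = 5.48 + 4.04352/(5.48 × 8.424) = 5.48 + 0.0875912 = 5.56759 m along the plane.
The resultant acts 1.2 + 0.0875912 = 1.28759 m (along the plate) below the hinge at the top edge, so the moment about the hinge is M = F × 1.28759 = 530.304 × 1.28759 = 682.814 kN·m.

M ≈ 683 kN·m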